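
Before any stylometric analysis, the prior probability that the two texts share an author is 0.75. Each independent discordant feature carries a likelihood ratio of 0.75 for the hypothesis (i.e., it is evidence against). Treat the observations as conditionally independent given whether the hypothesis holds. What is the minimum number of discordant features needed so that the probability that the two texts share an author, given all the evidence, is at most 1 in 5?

Prior odds: 0.75 ÷ 0.25 = 3.
Likelihood ratio per discordant feature = 0.75.
Target odds: 0.2 ÷ 0.8 = 0.25.
Need 3 × 0.75ⁿ ≤ 0.25, i.e. 0.75ⁿ ≤ 1/12.
0.75⁸ = 6561/65536 is still above 1/12 but 0.75⁹ = 19683/262144 is at or below it, so n = 9.

9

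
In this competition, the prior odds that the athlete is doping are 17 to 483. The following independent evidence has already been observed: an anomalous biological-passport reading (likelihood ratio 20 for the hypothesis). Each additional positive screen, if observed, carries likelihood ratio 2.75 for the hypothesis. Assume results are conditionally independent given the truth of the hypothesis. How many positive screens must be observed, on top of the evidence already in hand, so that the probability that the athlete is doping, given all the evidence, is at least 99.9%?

Prior odds = 17/483.
Bayes factor of the evidence already in hand = 20.
Odds after that evidence = (17/483) × 20 = 340/483.
Target odds = 0.999/0.001 = 999.
Need 2.75ⁿ ≥ 999 ÷ (340/483) = 482517/340.
2.75⁷ = 19487171/16384 falls short of 482517/340 but 2.75⁸ = 214358881/65536 reaches it, so n = 8.

8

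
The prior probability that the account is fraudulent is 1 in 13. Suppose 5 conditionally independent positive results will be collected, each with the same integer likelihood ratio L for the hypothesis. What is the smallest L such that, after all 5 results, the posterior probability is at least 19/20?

3

Prior odds = (1/13)/(12/13) = 1/12.
Target odds = 0.95/0.05 = 19.
Need L⁵ ≥ 19 ÷ (1/12) = 228.
2⁵ = 32 < 228 ≤ 243 = 3⁵, so L = 3.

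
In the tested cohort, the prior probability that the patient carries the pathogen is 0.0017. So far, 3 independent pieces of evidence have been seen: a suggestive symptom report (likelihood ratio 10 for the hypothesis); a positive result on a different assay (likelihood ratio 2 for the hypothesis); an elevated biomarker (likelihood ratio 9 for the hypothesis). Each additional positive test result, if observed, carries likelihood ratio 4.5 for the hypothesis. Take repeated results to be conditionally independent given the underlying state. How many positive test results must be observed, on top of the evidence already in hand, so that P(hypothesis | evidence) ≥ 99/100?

4

Prior odds = 0.0017/0.9983 = 17/9983.
Combined Bayes factor of the evidence already in hand = 10 × 2 × 9 = 180.
Odds after that evidence = (17/9983) × 180 = 3060/9983.
Target odds = 0.99/0.01 = 99.
Need 4.5ⁿ ≥ 99 ÷ (3060/9983) = 109813/340.
4.5³ = 91.125 falls short of 109813/340 but 4.5⁴ = 410.0625 reaches it, so n = 4.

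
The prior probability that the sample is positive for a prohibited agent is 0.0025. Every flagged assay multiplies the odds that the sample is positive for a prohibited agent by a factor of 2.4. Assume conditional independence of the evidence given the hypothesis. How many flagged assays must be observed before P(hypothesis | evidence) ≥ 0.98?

Prior odds: 0.0025 ÷ 0.9975 = 1/399.
Likelihood ratio per flagged assay = 2.4.
Target posterior odds = 0.98/0.02 = 49.
Need (1/399) × 2.4ⁿ ≥ 49, i.e. 2.4ⁿ ≥ 19551.
2.4¹¹ ≈15216.8 falls short of 19551 but 2.4¹² ≈36520.3 reaches it, so n = 12.

12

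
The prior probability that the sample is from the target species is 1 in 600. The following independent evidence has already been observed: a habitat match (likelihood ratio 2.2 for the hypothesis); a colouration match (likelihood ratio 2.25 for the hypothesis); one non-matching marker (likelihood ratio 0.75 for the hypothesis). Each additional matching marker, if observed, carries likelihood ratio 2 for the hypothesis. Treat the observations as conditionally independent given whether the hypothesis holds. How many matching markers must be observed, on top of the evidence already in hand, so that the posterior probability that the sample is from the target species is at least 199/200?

15

Prior odds = (1/600)/(599/600) = 1/599.
Combined Bayes factor of the evidence already in hand = 2.2 × 2.25 × 0.75 = 3.7125.
Odds after that evidence = (1/599) × 3.7125 = 297/47920.
Target odds = 0.995/0.005 = 199.
Need 2ⁿ ≥ 199 ÷ (297/47920) = 9536080/297.
2¹⁴ = 16384 falls short of 9536080/297 but 2¹⁵ = 32768 reaches it, so n = 15.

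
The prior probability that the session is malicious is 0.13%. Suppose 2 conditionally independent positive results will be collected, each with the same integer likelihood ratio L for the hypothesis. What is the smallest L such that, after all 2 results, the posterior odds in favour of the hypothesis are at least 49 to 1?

Prior odds = 0.0013/0.9987 = 13/9987.
Target odds = 49.
Need L² ≥ 49 ÷ (13/9987) = 489363/13.
194² = 37636 < 489363/13 ≤ 38025 = 195², so L = 195.

195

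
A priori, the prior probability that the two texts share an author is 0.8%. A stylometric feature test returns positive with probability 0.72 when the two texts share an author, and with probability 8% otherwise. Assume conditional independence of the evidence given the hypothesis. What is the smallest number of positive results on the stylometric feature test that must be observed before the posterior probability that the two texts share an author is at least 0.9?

4

Prior odds = 0.008/0.992 = 1/124.
Likelihood ratio of a positive result = 0.72/0.08 = 9.
Target posterior odds = 0.9/0.1 = 9.
Require 9ⁿ ≥ 9 ÷ (1/124) = 1116.
9³ = 729 falls short of 1116 but 9⁴ = 6561 reaches it, so n = 4.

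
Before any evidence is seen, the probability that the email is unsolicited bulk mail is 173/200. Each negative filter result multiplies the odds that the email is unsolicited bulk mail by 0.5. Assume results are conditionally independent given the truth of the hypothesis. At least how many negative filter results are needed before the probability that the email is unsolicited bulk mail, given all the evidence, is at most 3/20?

Prior odds: 0.865 ÷ 0.135 = 173/27.
Likelihood ratio per negative filter result = 0.5.
Target odds: 0.15 ÷ 0.85 = 3/17.
Require 0.5ⁿ ≤ 3/17 ÷ (173/27) = 81/2941.
0.5⁵ = 0.03125 is still above 81/2941 but 0.5⁶ = 0.015625 is at or below it, so n = 6.

6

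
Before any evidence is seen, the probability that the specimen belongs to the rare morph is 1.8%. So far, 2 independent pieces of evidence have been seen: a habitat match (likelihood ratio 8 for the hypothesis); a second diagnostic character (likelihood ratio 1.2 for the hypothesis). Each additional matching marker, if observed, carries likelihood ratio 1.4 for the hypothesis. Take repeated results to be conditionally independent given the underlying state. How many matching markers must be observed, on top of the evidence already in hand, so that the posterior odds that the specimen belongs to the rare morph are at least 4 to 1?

Prior odds = 0.018/0.982 = 9/491.
Combined Bayes factor of the evidence already in hand = 8 × 1.2 = 9.6.
Odds after that evidence = (9/491) × 9.6 = 432/2455.
Target odds = 4.
Need 1.4ⁿ ≥ 4 ÷ (432/2455) = 2455/108.
1.4⁹ = 40353607/1953125 falls short of 2455/108 but 1.4¹⁰ = 282475249/9765625 reaches it, so n = 10.

10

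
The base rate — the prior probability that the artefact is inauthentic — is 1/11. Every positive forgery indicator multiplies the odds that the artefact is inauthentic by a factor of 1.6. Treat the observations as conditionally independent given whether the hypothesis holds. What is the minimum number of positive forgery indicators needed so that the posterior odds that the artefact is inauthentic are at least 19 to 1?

12

Prior odds = (1/11)/(10/11) = 0.1.
Likelihood ratio per positive forgery indicator = 1.6.
Target odds = 19.
Require 1.6ⁿ ≥ 19 ÷ 0.1 = 190.
1.6¹¹ ≈175.922 falls short of 190 but 1.6¹² ≈281.475 reaches it, so n = 12.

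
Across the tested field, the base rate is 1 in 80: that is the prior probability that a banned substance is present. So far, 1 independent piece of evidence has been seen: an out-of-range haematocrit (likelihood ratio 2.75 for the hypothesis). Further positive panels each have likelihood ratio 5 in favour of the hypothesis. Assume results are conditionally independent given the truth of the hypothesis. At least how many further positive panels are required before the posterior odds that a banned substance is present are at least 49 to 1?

Prior odds = 0.0125/0.9875 = 1/79.
Bayes factor of the evidence already in hand = 2.75.
Odds after that evidence = (1/79) × 2.75 = 11/316.
Target odds = 49.
Need 5ⁿ ≥ 49 ÷ (11/316) = 15484/11.
5⁴ = 625 falls short of 15484/11 but 5⁵ = 3125 reaches it, so n = 5.

5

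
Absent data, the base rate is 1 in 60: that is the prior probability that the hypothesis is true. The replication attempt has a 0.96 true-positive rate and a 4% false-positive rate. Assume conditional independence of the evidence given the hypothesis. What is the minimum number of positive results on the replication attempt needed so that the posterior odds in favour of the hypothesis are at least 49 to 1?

3

Prior odds = (1/60)/(59/60) = 1/59.
Likelihood ratio of a positive result = 0.96/0.04 = 24.
Target odds = 49.
Require 24ⁿ ≥ 49 ÷ (1/59) = 2891.
24² = 576 falls short of 2891 but 24³ = 13824 reaches it, so n = 3.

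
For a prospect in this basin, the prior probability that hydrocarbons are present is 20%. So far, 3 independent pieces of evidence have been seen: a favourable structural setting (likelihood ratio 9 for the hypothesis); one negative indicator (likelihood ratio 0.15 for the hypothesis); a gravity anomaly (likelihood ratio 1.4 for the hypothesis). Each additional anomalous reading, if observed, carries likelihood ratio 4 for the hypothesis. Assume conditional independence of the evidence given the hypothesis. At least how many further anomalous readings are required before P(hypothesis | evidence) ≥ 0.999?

6

Prior odds = 0.2/0.8 = 0.25.
Combined Bayes factor of the evidence already in hand = 9 × 0.15 × 1.4 = 1.89.
Odds after that evidence = 0.25 × 1.89 = 0.4725.
Target odds = 0.999/0.001 = 999.
Need 4ⁿ ≥ 999 ÷ 0.4725 = 14800/7.
4⁵ = 1024 falls short of 14800/7 but 4⁶ = 4096 reaches it, so n = 6.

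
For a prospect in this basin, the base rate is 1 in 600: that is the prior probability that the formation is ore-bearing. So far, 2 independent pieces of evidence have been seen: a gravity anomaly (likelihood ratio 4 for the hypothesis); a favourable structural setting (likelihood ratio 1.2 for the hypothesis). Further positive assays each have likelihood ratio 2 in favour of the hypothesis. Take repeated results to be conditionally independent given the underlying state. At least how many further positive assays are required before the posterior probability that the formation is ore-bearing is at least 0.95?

Prior odds = (1/600)/(599/600) = 1/599.
Combined Bayes factor of the evidence already in hand = 4 × 1.2 = 4.8.
Odds after that evidence = (1/599) × 4.8 = 24/2995.
Target odds = 0.95/0.05 = 19.
Need 2ⁿ ≥ 19 ÷ (24/2995) = 56905/24.
2¹¹ = 2048 falls short of 56905/24 but 2¹² = 4096 reaches it, so n = 12.

12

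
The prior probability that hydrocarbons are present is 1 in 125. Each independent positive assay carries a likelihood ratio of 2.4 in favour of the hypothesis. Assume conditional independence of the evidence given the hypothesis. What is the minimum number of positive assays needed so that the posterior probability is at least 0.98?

10

Prior odds: 0.008 ÷ 0.992 = 1/124.
Likelihood ratio per positive assay = 2.4.
Target posterior odds = 0.98/0.02 = 49.
Require 2.4ⁿ ≥ 49 ÷ (1/124) = 6076.
2.4⁹ ≈2641.81 falls short of 6076 but 2.4¹⁰ ≈6340.34 reaches it, so n = 10.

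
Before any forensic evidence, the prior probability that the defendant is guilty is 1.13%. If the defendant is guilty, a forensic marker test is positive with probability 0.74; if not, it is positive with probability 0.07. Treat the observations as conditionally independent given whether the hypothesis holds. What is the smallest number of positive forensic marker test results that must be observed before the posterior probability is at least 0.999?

Prior odds: 0.0113 ÷ 0.9887 = 113/9887.
Likelihood ratio of a positive = 0.74/0.07 = 74/7.
Target odds: 0.999 ÷ 0.001 = 999.
Require (74/7)ⁿ ≥ 999 ÷ (113/9887) = 9877113/113.
(74/7)⁴ = 29986576/2401 falls short of 9877113/113 but (74/7)⁵ ≈132029 reaches it, so n = 5.

5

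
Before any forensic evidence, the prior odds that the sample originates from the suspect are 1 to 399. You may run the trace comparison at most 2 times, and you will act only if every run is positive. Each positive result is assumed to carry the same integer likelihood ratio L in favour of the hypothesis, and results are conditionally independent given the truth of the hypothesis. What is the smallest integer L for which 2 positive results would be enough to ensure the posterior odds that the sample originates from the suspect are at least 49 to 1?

140

Prior odds = 1/399.
Target odds = 49.
Need L² ≥ 49 ÷ (1/399) = 19551.
139² = 19321 < 19551 ≤ 19600 = 140², so L = 140.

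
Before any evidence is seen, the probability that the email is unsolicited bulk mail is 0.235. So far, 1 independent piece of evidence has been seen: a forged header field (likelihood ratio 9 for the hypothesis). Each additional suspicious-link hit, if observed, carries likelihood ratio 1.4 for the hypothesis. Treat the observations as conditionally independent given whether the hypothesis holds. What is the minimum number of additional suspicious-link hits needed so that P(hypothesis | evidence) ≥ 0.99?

Prior odds = 0.235/0.765 = 47/153.
Bayes factor of the evidence already in hand = 9.
Odds after that evidence = (47/153) × 9 = 47/17.
Target odds = 0.99/0.01 = 99.
Need 1.4ⁿ ≥ 99 ÷ (47/17) = 1683/47.
1.4¹⁰ = 282475249/9765625 falls short of 1683/47 but 1.4¹¹ ≈40.4957 reaches it, so n = 11.

11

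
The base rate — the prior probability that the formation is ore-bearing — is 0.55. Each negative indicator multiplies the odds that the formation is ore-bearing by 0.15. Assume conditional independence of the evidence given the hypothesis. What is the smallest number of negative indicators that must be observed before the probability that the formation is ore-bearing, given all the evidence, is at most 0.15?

2

Prior odds = 0.55/0.45 = 11/9.
Likelihood ratio per negative indicator = 0.15.
Target posterior odds = 0.15/0.85 = 3/17.
Require 0.15ⁿ ≤ 3/17 ÷ (11/9) = 27/187.
0.15¹ = 0.15 is still above 27/187 but 0.15² = 0.0225 is at or below it, so n = 2.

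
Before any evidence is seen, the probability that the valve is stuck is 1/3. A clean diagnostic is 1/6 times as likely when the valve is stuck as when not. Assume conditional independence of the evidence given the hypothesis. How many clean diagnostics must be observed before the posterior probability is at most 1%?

Prior odds = (1/3)/(2/3) = 0.5.
Likelihood ratio per clean diagnostic = 1/6.
Target posterior odds = 0.01/0.99 = 1/99.
Require (1/6)ⁿ ≤ 1/99 ÷ 0.5 = 2/99.
(1/6)² = 1/36 is still above 2/99 but (1/6)³ = 1/216 is at or below it, so n = 3.

3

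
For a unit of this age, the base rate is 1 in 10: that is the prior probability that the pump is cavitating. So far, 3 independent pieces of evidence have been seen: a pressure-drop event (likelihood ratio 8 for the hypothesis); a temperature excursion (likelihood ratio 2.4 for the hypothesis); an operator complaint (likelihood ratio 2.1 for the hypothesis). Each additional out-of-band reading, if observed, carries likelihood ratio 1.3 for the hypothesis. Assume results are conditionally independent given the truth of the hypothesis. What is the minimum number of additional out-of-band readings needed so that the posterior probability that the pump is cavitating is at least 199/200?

Prior odds = 0.1/0.9 = 1/9.
Combined Bayes factor of the evidence already in hand = 8 × 2.4 × 2.1 = 40.32.
Odds after that evidence = (1/9) × 40.32 = 4.48.
Target odds = 0.995/0.005 = 199.
Need 1.3ⁿ ≥ 199 ÷ 4.48 = 4975/112.
1.3¹⁴ ≈39.3738 falls short of 4975/112 but 1.3¹⁵ ≈51.1859 reaches it, so n = 15.

15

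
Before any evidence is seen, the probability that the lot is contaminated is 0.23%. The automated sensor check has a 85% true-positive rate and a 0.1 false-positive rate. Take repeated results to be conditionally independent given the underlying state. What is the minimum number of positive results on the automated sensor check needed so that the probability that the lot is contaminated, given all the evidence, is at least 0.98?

5

Prior odds: 0.0023 ÷ 0.9977 = 23/9977.
Likelihood ratio of a positive result = 0.85/0.1 = 8.5.
Target posterior odds = 0.98/0.02 = 49.
Need (23/9977) × 8.5ⁿ ≥ 49, i.e. 8.5ⁿ ≥ 488873/23.
8.5⁴ = 5220.0625 falls short of 488873/23 but 8.5⁵ = 44370.53125 reaches it, so n = 5.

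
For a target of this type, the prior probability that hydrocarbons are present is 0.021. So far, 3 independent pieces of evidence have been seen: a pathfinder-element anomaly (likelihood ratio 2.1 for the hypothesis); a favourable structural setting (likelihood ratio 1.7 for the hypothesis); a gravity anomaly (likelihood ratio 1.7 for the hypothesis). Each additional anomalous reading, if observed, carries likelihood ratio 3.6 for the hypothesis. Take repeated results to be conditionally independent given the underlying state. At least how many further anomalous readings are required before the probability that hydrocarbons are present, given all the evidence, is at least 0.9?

4

Prior odds = 0.021/0.979 = 21/979.
Combined Bayes factor of the evidence already in hand = 2.1 × 1.7 × 1.7 = 6.069.
Odds after that evidence = (21/979) × 6.069 = 127449/979000.
Target odds = 0.9/0.1 = 9.
Need 3.6ⁿ ≥ 9 ÷ (127449/979000) = 979000/14161.
3.6³ = 46.656 falls short of 979000/14161 but 3.6⁴ = 167.9616 reaches it, so n = 4.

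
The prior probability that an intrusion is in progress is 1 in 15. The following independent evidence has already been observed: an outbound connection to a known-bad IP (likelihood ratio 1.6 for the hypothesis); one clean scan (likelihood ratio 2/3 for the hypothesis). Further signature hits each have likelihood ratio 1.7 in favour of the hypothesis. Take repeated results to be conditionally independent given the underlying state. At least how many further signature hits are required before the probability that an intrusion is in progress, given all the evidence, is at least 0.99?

Prior odds = (1/15)/(14/15) = 1/14.
Combined Bayes factor of the evidence already in hand = 1.6 × (2/3) = 16/15.
Odds after that evidence = (1/14) × 16/15 = 8/105.
Target odds = 0.99/0.01 = 99.
Need 1.7ⁿ ≥ 99 ÷ (8/105) = 1299.375.
1.7¹³ ≈990.458 falls short of 1299.375 but 1.7¹⁴ ≈1683.78 reaches it, so n = 14.

14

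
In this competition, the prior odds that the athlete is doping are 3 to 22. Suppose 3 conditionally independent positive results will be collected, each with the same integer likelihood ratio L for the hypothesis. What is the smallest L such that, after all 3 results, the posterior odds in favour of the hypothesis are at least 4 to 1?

4

Prior odds = 3/22.
Target odds = 4.
Need L³ ≥ 4 ÷ (3/22) = 88/3.
3³ = 27 < 88/3 ≤ 64 = 4³, so L = 4.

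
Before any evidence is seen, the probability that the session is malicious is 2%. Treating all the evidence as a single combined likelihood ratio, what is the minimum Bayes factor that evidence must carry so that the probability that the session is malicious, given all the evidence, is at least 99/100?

Prior odds = 0.02/0.98 = 1/49.
Target odds = 0.99/0.01 = 99.
Required Bayes factor = 99 ÷ (1/49) = 4851.

4851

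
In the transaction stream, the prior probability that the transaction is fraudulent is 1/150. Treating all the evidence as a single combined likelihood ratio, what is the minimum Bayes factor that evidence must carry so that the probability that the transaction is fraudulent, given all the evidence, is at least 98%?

7301

Prior odds = (1/150)/(149/150) = 1/149.
Target odds = 0.98/0.02 = 49.
Required Bayes factor = 49 ÷ (1/149) = 7301.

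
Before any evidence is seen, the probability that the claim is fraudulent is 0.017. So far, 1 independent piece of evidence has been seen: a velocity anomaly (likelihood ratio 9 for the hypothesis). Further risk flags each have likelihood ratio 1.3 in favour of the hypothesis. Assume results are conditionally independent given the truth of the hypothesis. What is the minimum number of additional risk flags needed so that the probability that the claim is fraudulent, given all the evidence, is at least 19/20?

19

Prior odds = 0.017/0.983 = 17/983.
Bayes factor of the evidence already in hand = 9.
Odds after that evidence = (17/983) × 9 = 153/983.
Target odds = 0.95/0.05 = 19.
Need 1.3ⁿ ≥ 19 ÷ (153/983) = 18677/153.
1.3¹⁸ ≈112.455 falls short of 18677/153 but 1.3¹⁹ ≈146.192 reaches it, so n = 19.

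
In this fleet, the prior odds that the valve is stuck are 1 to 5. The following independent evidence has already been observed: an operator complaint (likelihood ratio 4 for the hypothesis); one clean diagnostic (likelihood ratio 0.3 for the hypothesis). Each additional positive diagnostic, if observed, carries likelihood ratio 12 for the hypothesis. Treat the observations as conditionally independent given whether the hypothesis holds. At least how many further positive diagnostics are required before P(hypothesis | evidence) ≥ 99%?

3

Prior odds = 0.2.
Combined Bayes factor of the evidence already in hand = 4 × 0.3 = 1.2.
Odds after that evidence = 0.2 × 1.2 = 0.24.
Target odds = 0.99/0.01 = 99.
Need 12ⁿ ≥ 99 ÷ 0.24 = 412.5.
12² = 144 falls short of 412.5 but 12³ = 1728 reaches it, so n = 3.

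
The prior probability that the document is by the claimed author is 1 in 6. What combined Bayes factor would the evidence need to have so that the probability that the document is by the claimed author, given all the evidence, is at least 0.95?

95

Prior odds = (1/6)/(5/6) = 0.2.
Target odds = 0.95/0.05 = 19.
Required Bayes factor = 19 ÷ 0.2 = 95.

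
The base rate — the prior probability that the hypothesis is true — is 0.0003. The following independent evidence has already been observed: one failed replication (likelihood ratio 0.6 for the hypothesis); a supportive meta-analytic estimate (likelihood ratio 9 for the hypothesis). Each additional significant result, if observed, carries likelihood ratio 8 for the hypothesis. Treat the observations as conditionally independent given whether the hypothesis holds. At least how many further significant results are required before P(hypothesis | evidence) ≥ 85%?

4

Prior odds = 0.0003/0.9997 = 3/9997.
Combined Bayes factor of the evidence already in hand = 0.6 × 9 = 5.4.
Odds after that evidence = (3/9997) × 5.4 = 81/49985.
Target odds = 0.85/0.15 = 17/3.
Need 8ⁿ ≥ 17/3 ÷ (81/49985) = 849745/243.
8³ = 512 falls short of 849745/243 but 8⁴ = 4096 reaches it, so n = 4.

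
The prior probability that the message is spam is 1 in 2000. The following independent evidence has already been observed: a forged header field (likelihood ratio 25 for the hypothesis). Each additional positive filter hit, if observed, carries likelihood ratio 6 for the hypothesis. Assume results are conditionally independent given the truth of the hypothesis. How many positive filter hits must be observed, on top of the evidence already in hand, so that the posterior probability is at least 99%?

Prior odds = 0.0005/0.9995 = 1/1999.
Bayes factor of the evidence already in hand = 25.
Odds after that evidence = (1/1999) × 25 = 25/1999.
Target odds = 0.99/0.01 = 99.
Need 6ⁿ ≥ 99 ÷ (25/1999) = 7916.04.
6⁵ = 7776 falls short of 7916.04 but 6⁶ = 46656 reaches it, so n = 6.

6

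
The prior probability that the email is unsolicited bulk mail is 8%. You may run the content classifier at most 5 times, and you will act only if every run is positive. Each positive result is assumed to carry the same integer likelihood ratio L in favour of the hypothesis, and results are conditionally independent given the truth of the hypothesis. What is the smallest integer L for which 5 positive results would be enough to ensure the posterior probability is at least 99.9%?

7

Prior odds = 0.08/0.92 = 2/23.
Target odds = 0.999/0.001 = 999.
Need L⁵ ≥ 999 ÷ (2/23) = 11488.5.
6⁵ = 7776 < 11488.5 ≤ 16807 = 7⁵, so L = 7.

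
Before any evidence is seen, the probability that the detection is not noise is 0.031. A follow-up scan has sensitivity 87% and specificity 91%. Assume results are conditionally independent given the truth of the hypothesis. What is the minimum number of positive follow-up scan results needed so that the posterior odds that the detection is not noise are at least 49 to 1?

Prior odds = 0.031/0.969 = 31/969.
False-positive rate = 1 − 0.91 = 0.09; likelihood ratio of a positive = 0.87/0.09 = 29/3.
Target odds = 49.
Require (29/3)ⁿ ≥ 49 ÷ (31/969) = 47481/31.
(29/3)³ = 24389/27 falls short of 47481/31 but (29/3)⁴ = 707281/81 reaches it, so n = 4.

4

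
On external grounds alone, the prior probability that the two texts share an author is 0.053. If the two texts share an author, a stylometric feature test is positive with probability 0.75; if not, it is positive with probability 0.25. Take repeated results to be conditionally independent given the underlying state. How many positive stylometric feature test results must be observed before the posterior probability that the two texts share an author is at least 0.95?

Prior odds = 0.053/0.947 = 53/947.
Likelihood ratio of a positive = 0.75/0.25 = 3.
Target posterior odds = 0.95/0.05 = 19.
Require 3ⁿ ≥ 19 ÷ (53/947) = 17993/53.
3⁵ = 243 falls short of 17993/53 but 3⁶ = 729 reaches it, so n = 6.

6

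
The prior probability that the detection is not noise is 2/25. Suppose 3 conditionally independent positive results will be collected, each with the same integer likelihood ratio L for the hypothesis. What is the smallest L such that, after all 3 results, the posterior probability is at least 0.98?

9

Prior odds = 0.08/0.92 = 2/23.
Target odds = 0.98/0.02 = 49.
Need L³ ≥ 49 ÷ (2/23) = 563.5.
8³ = 512 < 563.5 ≤ 729 = 9³, so L = 9.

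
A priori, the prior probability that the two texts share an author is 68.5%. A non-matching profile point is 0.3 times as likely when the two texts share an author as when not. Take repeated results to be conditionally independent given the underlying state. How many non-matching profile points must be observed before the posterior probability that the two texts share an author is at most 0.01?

Prior odds: 0.685 ÷ 0.315 = 137/63.
Likelihood ratio per non-matching profile point = 0.3.
Target odds: 0.01 ÷ 0.99 = 1/99.
Need (137/63) × 0.3ⁿ ≤ 1/99, i.e. 0.3ⁿ ≤ 7/1507.
0.3⁴ = 0.0081 is still above 7/1507 but 0.3⁵ = 243/100000 is at or below it, so n = 5.

5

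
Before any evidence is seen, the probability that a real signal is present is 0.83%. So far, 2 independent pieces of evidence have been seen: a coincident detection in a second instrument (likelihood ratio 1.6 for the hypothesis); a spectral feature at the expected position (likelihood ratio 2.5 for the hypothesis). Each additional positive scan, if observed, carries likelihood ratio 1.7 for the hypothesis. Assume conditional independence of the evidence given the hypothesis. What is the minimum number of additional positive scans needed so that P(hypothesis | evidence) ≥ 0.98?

Prior odds = 0.0083/0.9917 = 83/9917.
Combined Bayes factor of the evidence already in hand = 1.6 × 2.5 = 4.
Odds after that evidence = (83/9917) × 4 = 332/9917.
Target odds = 0.98/0.02 = 49.
Need 1.7ⁿ ≥ 49 ÷ (332/9917) = 485933/332.
1.7¹³ ≈990.458 falls short of 485933/332 but 1.7¹⁴ ≈1683.78 reaches it, so n = 14.

14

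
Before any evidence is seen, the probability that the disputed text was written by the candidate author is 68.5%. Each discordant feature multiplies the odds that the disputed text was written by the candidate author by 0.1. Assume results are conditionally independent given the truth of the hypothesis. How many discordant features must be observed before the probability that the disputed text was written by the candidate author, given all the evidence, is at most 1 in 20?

2

Prior odds = 0.685/0.315 = 137/63.
Likelihood ratio per discordant feature = 0.1.
Target odds: 0.05 ÷ 0.95 = 1/19.
Need (137/63) × 0.1ⁿ ≤ 1/19, i.e. 0.1ⁿ ≤ 63/2603.
0.1¹ = 0.1 is still above 63/2603 but 0.1² = 0.01 is at or below it, so n = 2.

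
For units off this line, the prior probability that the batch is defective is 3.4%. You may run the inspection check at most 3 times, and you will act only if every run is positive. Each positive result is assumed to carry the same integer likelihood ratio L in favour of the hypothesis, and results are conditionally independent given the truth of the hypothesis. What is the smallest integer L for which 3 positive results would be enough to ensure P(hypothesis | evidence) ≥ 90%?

Prior odds = 0.034/0.966 = 17/483.
Target odds = 0.9/0.1 = 9.
Need L³ ≥ 9 ÷ (17/483) = 4347/17.
6³ = 216 < 4347/17 ≤ 343 = 7³, so L = 7.

7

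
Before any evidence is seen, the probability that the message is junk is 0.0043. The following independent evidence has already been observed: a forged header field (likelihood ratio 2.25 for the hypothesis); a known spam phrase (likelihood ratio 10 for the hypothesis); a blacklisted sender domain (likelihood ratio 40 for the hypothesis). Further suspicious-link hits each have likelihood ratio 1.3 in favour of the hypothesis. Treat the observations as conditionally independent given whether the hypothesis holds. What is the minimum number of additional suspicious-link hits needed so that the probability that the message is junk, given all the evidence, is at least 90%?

Prior odds = 0.0043/0.9957 = 43/9957.
Combined Bayes factor of the evidence already in hand = 2.25 × 10 × 40 = 900.
Odds after that evidence = (43/9957) × 900 = 12900/3319.
Target odds = 0.9/0.1 = 9.
Need 1.3ⁿ ≥ 9 ÷ (12900/3319) = 9957/4300.
1.3³ = 2.197 falls short of 9957/4300 but 1.3⁴ = 2.8561 reaches it, so n = 4.

4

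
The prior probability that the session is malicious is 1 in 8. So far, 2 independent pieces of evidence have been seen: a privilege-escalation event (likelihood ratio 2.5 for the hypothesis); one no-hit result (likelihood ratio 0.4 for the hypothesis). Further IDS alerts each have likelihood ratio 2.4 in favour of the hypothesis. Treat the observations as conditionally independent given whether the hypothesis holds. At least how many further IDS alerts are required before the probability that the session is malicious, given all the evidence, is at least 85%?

Prior odds = 0.125/0.875 = 1/7.
Combined Bayes factor of the evidence already in hand = 2.5 × 0.4 = 1.
Odds after that evidence = (1/7) × 1 = 1/7.
Target odds = 0.85/0.15 = 17/3.
Need 2.4ⁿ ≥ 17/3 ÷ (1/7) = 119/3.
2.4⁴ = 33.1776 falls short of 119/3 but 2.4⁵ = 79.62624 reaches it, so n = 5.

5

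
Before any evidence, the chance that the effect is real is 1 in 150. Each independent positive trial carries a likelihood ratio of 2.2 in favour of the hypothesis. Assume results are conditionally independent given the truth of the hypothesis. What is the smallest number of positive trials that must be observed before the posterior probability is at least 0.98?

12

Prior odds: (1/150) ÷ (149/150) = 1/149.
Likelihood ratio per positive trial = 2.2.
Target odds: 0.98 ÷ 0.02 = 49.
Need (1/149) × 2.2ⁿ ≥ 49, i.e. 2.2ⁿ ≥ 7301.
2.2¹¹ ≈5843.18 falls short of 7301 but 2.2¹² ≈12855 reaches it, so n = 12.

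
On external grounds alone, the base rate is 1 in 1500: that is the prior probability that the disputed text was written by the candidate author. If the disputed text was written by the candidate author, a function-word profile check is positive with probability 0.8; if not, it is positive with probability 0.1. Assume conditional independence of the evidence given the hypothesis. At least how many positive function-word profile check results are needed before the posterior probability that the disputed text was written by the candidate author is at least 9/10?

5

Prior odds = (1/1500)/(1499/1500) = 1/1499.
Likelihood ratio of a positive = 0.8/0.1 = 8.
Target odds: 0.9 ÷ 0.1 = 9.
Require 8ⁿ ≥ 9 ÷ (1/1499) = 13491.
8⁴ = 4096 falls short of 13491 but 8⁵ = 32768 reaches it, so n = 5.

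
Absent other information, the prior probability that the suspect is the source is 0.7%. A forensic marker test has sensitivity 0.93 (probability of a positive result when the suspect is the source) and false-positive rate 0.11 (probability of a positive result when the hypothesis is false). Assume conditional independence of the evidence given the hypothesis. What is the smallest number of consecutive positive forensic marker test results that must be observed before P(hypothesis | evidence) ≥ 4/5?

3

Prior odds: 0.007 ÷ 0.993 = 7/993.
Likelihood ratio of a positive result = 0.93/0.11 = 93/11.
Target odds: 0.8 ÷ 0.2 = 4.
Need (7/993) × (93/11)ⁿ ≥ 4, i.e. (93/11)ⁿ ≥ 3972/7.
(93/11)² = 8649/121 falls short of 3972/7 but (93/11)³ = 804357/1331 reaches it, so n = 3.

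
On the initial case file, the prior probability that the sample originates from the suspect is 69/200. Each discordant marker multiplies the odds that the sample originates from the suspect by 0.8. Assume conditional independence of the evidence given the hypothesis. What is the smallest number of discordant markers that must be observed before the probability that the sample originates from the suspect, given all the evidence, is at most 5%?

11

Prior odds: 0.345 ÷ 0.655 = 69/131.
Likelihood ratio per discordant marker = 0.8.
Target posterior odds = 0.05/0.95 = 1/19.
Need (69/131) × 0.8ⁿ ≤ 1/19, i.e. 0.8ⁿ ≤ 131/1311.
0.8¹⁰ = 1048576/9765625 is still above 131/1311 but 0.8¹¹ = 4194304/48828125 is at or below it, so n = 11.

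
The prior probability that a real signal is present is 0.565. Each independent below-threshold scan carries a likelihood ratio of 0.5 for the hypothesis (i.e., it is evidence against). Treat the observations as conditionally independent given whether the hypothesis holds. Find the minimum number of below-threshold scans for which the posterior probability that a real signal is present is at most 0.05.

5

Prior odds = 0.565/0.435 = 113/87.
Likelihood ratio per below-threshold scan = 0.5.
Target posterior odds = 0.05/0.95 = 1/19.
Need (113/87) × 0.5ⁿ ≤ 1/19, i.e. 0.5ⁿ ≤ 87/2147.
0.5⁴ = 0.0625 is still above 87/2147 but 0.5⁵ = 0.03125 is at or below it, so n = 5.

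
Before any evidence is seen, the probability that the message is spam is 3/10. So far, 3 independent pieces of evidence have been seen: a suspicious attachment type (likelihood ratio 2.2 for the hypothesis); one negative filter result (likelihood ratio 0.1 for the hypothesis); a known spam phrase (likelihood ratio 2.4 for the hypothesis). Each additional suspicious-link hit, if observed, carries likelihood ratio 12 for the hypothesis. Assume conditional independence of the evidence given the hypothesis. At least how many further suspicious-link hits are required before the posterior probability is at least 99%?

Prior odds = 0.3/0.7 = 3/7.
Combined Bayes factor of the evidence already in hand = 2.2 × 0.1 × 2.4 = 0.528.
Odds after that evidence = (3/7) × 0.528 = 198/875.
Target odds = 0.99/0.01 = 99.
Need 12ⁿ ≥ 99 ÷ (198/875) = 437.5.
12² = 144 falls short of 437.5 but 12³ = 1728 reaches it, so n = 3.

3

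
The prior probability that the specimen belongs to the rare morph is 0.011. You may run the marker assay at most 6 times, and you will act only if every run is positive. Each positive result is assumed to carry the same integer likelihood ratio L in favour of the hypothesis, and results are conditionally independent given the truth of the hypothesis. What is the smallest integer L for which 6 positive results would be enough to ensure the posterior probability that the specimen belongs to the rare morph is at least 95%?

Prior odds = 0.011/0.989 = 11/989.
Target odds = 0.95/0.05 = 19.
Need L⁶ ≥ 19 ÷ (11/989) = 18791/11.
3⁶ = 729 < 18791/11 ≤ 4096 = 4⁶, so L = 4.

4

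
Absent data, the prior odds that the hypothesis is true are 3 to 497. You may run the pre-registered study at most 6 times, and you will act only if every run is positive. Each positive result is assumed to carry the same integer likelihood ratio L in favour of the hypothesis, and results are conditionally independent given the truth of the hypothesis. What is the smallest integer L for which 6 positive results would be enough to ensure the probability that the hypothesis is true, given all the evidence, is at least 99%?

Prior odds = 3/497.
Target odds = 0.99/0.01 = 99.
Need L⁶ ≥ 99 ÷ (3/497) = 16401.
5⁶ = 15625 < 16401 ≤ 46656 = 6⁶, so L = 6.

6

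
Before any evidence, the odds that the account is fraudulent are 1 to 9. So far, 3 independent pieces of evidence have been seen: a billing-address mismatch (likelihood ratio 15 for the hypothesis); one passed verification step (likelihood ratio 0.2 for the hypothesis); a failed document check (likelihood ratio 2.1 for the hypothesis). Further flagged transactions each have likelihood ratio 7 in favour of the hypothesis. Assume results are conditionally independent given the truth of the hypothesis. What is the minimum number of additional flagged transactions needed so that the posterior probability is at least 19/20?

Prior odds = 1/9.
Combined Bayes factor of the evidence already in hand = 15 × 0.2 × 2.1 = 6.3.
Odds after that evidence = (1/9) × 6.3 = 0.7.
Target odds = 0.95/0.05 = 19.
Need 7ⁿ ≥ 19 ÷ 0.7 = 190/7.
7¹ = 7 falls short of 190/7 but 7² = 49 reaches it, so n = 2.

2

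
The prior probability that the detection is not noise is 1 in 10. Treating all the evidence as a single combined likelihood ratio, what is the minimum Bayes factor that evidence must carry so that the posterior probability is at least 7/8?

63

Prior odds = 0.1/0.9 = 1/9.
Target odds = 0.875/0.125 = 7.
Required Bayes factor = 7 ÷ (1/9) = 63.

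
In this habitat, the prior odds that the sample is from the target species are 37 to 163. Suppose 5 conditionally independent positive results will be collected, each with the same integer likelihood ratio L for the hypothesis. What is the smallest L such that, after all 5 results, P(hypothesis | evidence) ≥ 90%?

3

Prior odds = 37/163.
Target odds = 0.9/0.1 = 9.
Need L⁵ ≥ 9 ÷ (37/163) = 1467/37.
2⁵ = 32 < 1467/37 ≤ 243 = 3⁵, so L = 3.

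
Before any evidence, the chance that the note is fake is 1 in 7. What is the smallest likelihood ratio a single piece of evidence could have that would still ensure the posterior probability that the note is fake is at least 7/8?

42

Prior odds = (1/7)/(6/7) = 1/6.
Target odds = 0.875/0.125 = 7.
Required Bayes factor = 7 ÷ (1/6) = 42.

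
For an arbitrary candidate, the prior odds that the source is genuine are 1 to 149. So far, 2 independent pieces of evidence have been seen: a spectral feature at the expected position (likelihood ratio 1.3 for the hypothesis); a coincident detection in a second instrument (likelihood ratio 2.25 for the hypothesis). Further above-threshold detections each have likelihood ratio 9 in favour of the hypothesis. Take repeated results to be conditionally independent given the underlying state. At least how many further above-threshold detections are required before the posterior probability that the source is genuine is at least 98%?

4

Prior odds = 1/149.
Combined Bayes factor of the evidence already in hand = 1.3 × 2.25 = 2.925.
Odds after that evidence = (1/149) × 2.925 = 117/5960.
Target odds = 0.98/0.02 = 49.
Need 9ⁿ ≥ 49 ÷ (117/5960) = 292040/117.
9³ = 729 falls short of 292040/117 but 9⁴ = 6561 reaches it, so n = 4.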